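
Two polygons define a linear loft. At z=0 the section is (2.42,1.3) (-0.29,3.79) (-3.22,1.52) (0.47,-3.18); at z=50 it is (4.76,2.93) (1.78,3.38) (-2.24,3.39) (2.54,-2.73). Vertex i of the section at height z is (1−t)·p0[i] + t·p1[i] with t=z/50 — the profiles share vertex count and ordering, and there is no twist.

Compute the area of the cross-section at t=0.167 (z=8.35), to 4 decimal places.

Area at t=0.167: 19.9268

Cross-section at t=0.167: each vertex is (1-t)·p0[i] + t·p1[i].
  v1: (1-0.167)·(2.42,1.3) + 0.167·(4.76,2.93) = (2.8108,1.5722)
  v2: (1-0.167)·(-0.29,3.79) + 0.167·(1.78,3.38) = (0.0557,3.7215)
  v3: (1-0.167)·(-3.22,1.52) + 0.167·(-2.24,3.39) = (-3.0563,1.8323)
  v4: (1-0.167)·(0.47,-3.18) + 0.167·(2.54,-2.73) = (0.8157,-3.1048)
Shoelace sum Σ(x_i·y_{i+1} − x_{i+1}·y_i):
  i=1: 2.8108·3.7215 − 0.0557·1.5722 = +10.3728 (running +10.3728)
  i=2: 0.0557·1.8323 − -3.0563·3.7215 = +11.4763 (running +21.8491)
  i=3: -3.0563·-3.1048 − 0.8157·1.8323 = +7.9949 (running +29.8440)
  i=4: 0.8157·1.5722 − 2.8108·-3.1048 = +10.0095 (running +39.8535)
Area = |Σ|/2 = |39.8535|/2 = 19.9268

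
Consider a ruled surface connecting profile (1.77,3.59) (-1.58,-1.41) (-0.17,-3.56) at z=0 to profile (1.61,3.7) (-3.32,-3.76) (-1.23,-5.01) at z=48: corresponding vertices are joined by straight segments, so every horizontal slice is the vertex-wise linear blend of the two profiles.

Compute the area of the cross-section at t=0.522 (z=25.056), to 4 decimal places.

Area at t=0.522: 9.0528

Cross-section at t=0.522: each vertex is (1-t)·p0[i] + t·p1[i].
  v1: (1-0.522)·(1.77,3.59) + 0.522·(1.61,3.7) = (1.6865,3.6474)
  v2: (1-0.522)·(-1.58,-1.41) + 0.522·(-3.32,-3.76) = (-2.4883,-2.6367)
  v3: (1-0.522)·(-0.17,-3.56) + 0.522·(-1.23,-5.01) = (-0.7233,-4.3169)
Shoelace sum Σ(x_i·y_{i+1} − x_{i+1}·y_i):
  i=1: 1.6865·-2.6367 − -2.4883·3.6474 = +4.6291 (running +4.6291)
  i=2: -2.4883·-4.3169 − -0.7233·-2.6367 = +8.8345 (running +13.4635)
  i=3: -0.7233·3.6474 − 1.6865·-4.3169 = +4.6421 (running +18.1057)
Area = |Σ|/2 = |18.1057|/2 = 9.0528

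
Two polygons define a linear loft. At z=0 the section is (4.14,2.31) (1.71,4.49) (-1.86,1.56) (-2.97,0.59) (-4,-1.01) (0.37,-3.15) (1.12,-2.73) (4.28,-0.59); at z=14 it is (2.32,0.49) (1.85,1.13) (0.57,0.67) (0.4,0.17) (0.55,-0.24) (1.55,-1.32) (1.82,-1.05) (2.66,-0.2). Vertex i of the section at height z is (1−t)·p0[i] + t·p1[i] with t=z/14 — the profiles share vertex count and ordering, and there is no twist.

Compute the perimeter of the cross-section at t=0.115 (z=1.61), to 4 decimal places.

Perimeter at t=0.115: 21.7168

Cross-section at t=0.115: each vertex is (1-t)·p0[i] + t·p1[i].
  v1: (1-0.115)·(4.14,2.31) + 0.115·(2.32,0.49) = (3.9307,2.1007)
  v2: (1-0.115)·(1.71,4.49) + 0.115·(1.85,1.13) = (1.7261,4.1036)
  v3: (1-0.115)·(-1.86,1.56) + 0.115·(0.57,0.67) = (-1.5806,1.4577)
  v4: (1-0.115)·(-2.97,0.59) + 0.115·(0.4,0.17) = (-2.5825,0.5417)
  v5: (1-0.115)·(-4,-1.01) + 0.115·(0.55,-0.24) = (-3.4768,-0.9214)
  v6: (1-0.115)·(0.37,-3.15) + 0.115·(1.55,-1.32) = (0.5057,-2.9396)
  v7: (1-0.115)·(1.12,-2.73) + 0.115·(1.82,-1.05) = (1.2005,-2.5368)
  v8: (1-0.115)·(4.28,-0.59) + 0.115·(2.66,-0.2) = (4.0937,-0.5452)
Perimeter = Σ |v_{i+1} − v_i|:
  edge 1→2: √(-2.2046² + 2.0029²) = 2.9786 (running 2.9786)
  edge 2→3: √(-3.3067² + -2.6460²) = 4.2350 (running 7.2135)
  edge 3→4: √(-1.0019² + -0.9160²) = 1.3575 (running 8.5710)
  edge 4→5: √(-0.8943² + -1.4631²) = 1.7148 (running 10.2858)
  edge 5→6: √(3.9825² + -2.0181²) = 4.4646 (running 14.7504)
  edge 6→7: √(0.6948² + 0.4028²) = 0.8031 (running 15.5535)
  edge 7→8: √(2.8932² + 1.9916²) = 3.5124 (running 19.0660)
  edge 8→1: √(-0.1630² + 2.6459²) = 2.6509 (running 21.7168)
Perimeter = 21.7168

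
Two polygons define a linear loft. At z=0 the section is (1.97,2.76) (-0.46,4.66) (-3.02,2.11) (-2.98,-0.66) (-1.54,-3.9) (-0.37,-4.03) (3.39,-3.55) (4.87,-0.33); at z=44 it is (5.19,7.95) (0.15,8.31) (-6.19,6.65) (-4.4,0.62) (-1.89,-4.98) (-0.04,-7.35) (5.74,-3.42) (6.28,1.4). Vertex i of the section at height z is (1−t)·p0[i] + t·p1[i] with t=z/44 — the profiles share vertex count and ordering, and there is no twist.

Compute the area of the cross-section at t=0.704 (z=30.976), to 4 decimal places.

Cross-section at t=0.704: each vertex is (1-t)·p0[i] + t·p1[i].
  v1: (1-0.704)·(1.97,2.76) + 0.704·(5.19,7.95) = (4.2369,6.4138)
  v2: (1-0.704)·(-0.46,4.66) + 0.704·(0.15,8.31) = (-0.0306,7.2296)
  v3: (1-0.704)·(-3.02,2.11) + 0.704·(-6.19,6.65) = (-5.2517,5.3062)
  v4: (1-0.704)·(-2.98,-0.66) + 0.704·(-4.4,0.62) = (-3.9797,0.2411)
  v5: (1-0.704)·(-1.54,-3.9) + 0.704·(-1.89,-4.98) = (-1.7864,-4.6603)
  v6: (1-0.704)·(-0.37,-4.03) + 0.704·(-0.04,-7.35) = (-0.1377,-6.3673)
  v7: (1-0.704)·(3.39,-3.55) + 0.704·(5.74,-3.42) = (5.0444,-3.4585)
  v8: (1-0.704)·(4.87,-0.33) + 0.704·(6.28,1.4) = (5.8626,0.8879)
Shoelace sum Σ(x_i·y_{i+1} − x_{i+1}·y_i):
  i=1: 4.2369·7.2296 − -0.0306·6.4138 = +30.8270 (running +30.8270)
  i=2: -0.0306·5.3062 − -5.2517·7.2296 = +37.8054 (running +68.6323)
  i=3: -5.2517·0.2411 − -3.9797·5.3062 = +19.8505 (running +88.4829)
  i=4: -3.9797·-4.6603 − -1.7864·0.2411 = +18.9773 (running +107.4602)
  i=5: -1.7864·-6.3673 − -0.1377·-4.6603 = +10.7329 (running +118.1931)
  i=6: -0.1377·-3.4585 − 5.0444·-6.3673 = +32.5953 (running +150.7883)
  i=7: 5.0444·0.8879 − 5.8626·-3.4585 = +24.7548 (running +175.5432)
  i=8: 5.8626·6.4138 − 4.2369·0.8879 = +33.8396 (running +209.3827)
Area = |Σ|/2 = |209.3827|/2 = 104.6914

Area at t=0.704: 104.6914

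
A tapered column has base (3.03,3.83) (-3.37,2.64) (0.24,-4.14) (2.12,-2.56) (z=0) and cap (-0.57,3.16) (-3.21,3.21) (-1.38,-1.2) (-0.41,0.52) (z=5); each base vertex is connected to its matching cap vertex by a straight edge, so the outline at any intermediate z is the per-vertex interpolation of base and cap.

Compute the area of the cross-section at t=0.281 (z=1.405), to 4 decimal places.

Area at t=0.281: 21.4840

Cross-section at t=0.281: each vertex is (1-t)·p0[i] + t·p1[i].
  v1: (1-0.281)·(3.03,3.83) + 0.281·(-0.57,3.16) = (2.0184,3.6417)
  v2: (1-0.281)·(-3.37,2.64) + 0.281·(-3.21,3.21) = (-3.3250,2.8002)
  v3: (1-0.281)·(0.24,-4.14) + 0.281·(-1.38,-1.2) = (-0.2152,-3.3139)
  v4: (1-0.281)·(2.12,-2.56) + 0.281·(-0.41,0.52) = (1.4091,-1.6945)
Shoelace sum Σ(x_i·y_{i+1} − x_{i+1}·y_i):
  i=1: 2.0184·2.8002 − -3.3250·3.6417 = +17.7608 (running +17.7608)
  i=2: -3.3250·-3.3139 − -0.2152·2.8002 = +11.6214 (running +29.3821)
  i=3: -0.2152·-1.6945 − 1.4091·-3.3139 = +5.0342 (running +34.4163)
  i=4: 1.4091·3.6417 − 2.0184·-1.6945 = +8.5517 (running +42.9680)
Area = |Σ|/2 = |42.9680|/2 = 21.4840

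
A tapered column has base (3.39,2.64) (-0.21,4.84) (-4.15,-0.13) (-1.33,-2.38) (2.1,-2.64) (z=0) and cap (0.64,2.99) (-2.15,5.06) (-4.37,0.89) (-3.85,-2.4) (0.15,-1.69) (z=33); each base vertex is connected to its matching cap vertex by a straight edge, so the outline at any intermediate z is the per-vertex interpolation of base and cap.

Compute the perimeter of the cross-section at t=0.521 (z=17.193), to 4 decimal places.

Perimeter at t=0.521: 21.3112

Cross-section at t=0.521: each vertex is (1-t)·p0[i] + t·p1[i].
  v1: (1-0.521)·(3.39,2.64) + 0.521·(0.64,2.99) = (1.9572,2.8224)
  v2: (1-0.521)·(-0.21,4.84) + 0.521·(-2.15,5.06) = (-1.2207,4.9546)
  v3: (1-0.521)·(-4.15,-0.13) + 0.521·(-4.37,0.89) = (-4.2646,0.4014)
  v4: (1-0.521)·(-1.33,-2.38) + 0.521·(-3.85,-2.4) = (-2.6429,-2.3904)
  v5: (1-0.521)·(2.1,-2.64) + 0.521·(0.15,-1.69) = (1.0840,-2.1450)
Perimeter = Σ |v_{i+1} − v_i|:
  edge 1→2: √(-3.1780² + 2.1323²) = 3.8270 (running 3.8270)
  edge 2→3: √(-3.0439² + -4.5532²) = 5.4769 (running 9.3040)
  edge 3→4: √(1.6217² + -2.7918²) = 3.2287 (running 12.5326)
  edge 4→5: √(3.7270² + 0.2454²) = 3.7350 (running 16.2677)
  edge 5→1: √(0.8732² + 4.9674²) = 5.0436 (running 21.3112)
Perimeter = 21.3112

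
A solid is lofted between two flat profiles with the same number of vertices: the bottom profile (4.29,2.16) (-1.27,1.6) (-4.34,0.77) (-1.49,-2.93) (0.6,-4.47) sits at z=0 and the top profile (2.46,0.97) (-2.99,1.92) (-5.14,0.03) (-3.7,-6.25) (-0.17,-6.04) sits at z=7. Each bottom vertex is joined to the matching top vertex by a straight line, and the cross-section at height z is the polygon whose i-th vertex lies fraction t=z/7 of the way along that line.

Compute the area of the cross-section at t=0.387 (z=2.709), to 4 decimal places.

Area at t=0.387: 34.5780

Cross-section at t=0.387: each vertex is (1-t)·p0[i] + t·p1[i].
  v1: (1-0.387)·(4.29,2.16) + 0.387·(2.46,0.97) = (3.5818,1.6995)
  v2: (1-0.387)·(-1.27,1.6) + 0.387·(-2.99,1.92) = (-1.9356,1.7238)
  v3: (1-0.387)·(-4.34,0.77) + 0.387·(-5.14,0.03) = (-4.6496,0.4836)
  v4: (1-0.387)·(-1.49,-2.93) + 0.387·(-3.7,-6.25) = (-2.3453,-4.2148)
  v5: (1-0.387)·(0.6,-4.47) + 0.387·(-0.17,-6.04) = (0.3020,-5.0776)
Shoelace sum Σ(x_i·y_{i+1} − x_{i+1}·y_i):
  i=1: 3.5818·1.7238 − -1.9356·1.6995 = +9.4640 (running +9.4640)
  i=2: -1.9356·0.4836 − -4.6496·1.7238 = +7.0791 (running +16.5430)
  i=3: -4.6496·-4.2148 − -2.3453·0.4836 = +20.7315 (running +37.2746)
  i=4: -2.3453·-5.0776 − 0.3020·-4.2148 = +13.1812 (running +50.4558)
  i=5: 0.3020·1.6995 − 3.5818·-5.0776 = +18.7001 (running +69.1559)
Area = |Σ|/2 = |69.1559|/2 = 34.5780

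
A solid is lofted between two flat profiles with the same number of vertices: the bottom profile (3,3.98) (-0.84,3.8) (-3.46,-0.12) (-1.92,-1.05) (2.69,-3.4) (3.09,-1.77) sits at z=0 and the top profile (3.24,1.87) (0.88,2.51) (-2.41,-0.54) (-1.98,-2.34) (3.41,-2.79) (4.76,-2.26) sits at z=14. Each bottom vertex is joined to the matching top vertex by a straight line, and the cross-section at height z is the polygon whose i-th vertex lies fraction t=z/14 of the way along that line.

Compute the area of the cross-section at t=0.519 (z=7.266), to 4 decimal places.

Area at t=0.519: 29.0563

Cross-section at t=0.519: each vertex is (1-t)·p0[i] + t·p1[i].
  v1: (1-0.519)·(3,3.98) + 0.519·(3.24,1.87) = (3.1246,2.8849)
  v2: (1-0.519)·(-0.84,3.8) + 0.519·(0.88,2.51) = (0.0527,3.1305)
  v3: (1-0.519)·(-3.46,-0.12) + 0.519·(-2.41,-0.54) = (-2.9150,-0.3380)
  v4: (1-0.519)·(-1.92,-1.05) + 0.519·(-1.98,-2.34) = (-1.9511,-1.7195)
  v5: (1-0.519)·(2.69,-3.4) + 0.519·(3.41,-2.79) = (3.0637,-3.0834)
  v6: (1-0.519)·(3.09,-1.77) + 0.519·(4.76,-2.26) = (3.9567,-2.0243)
Shoelace sum Σ(x_i·y_{i+1} − x_{i+1}·y_i):
  i=1: 3.1246·3.1305 − 0.0527·2.8849 = +9.6294 (running +9.6294)
  i=2: 0.0527·-0.3380 − -2.9150·3.1305 = +9.1077 (running +18.7372)
  i=3: -2.9150·-1.7195 − -1.9511·-0.3380 = +4.3530 (running +23.0902)
  i=4: -1.9511·-3.0834 − 3.0637·-1.7195 = +11.2842 (running +34.3744)
  i=5: 3.0637·-2.0243 − 3.9567·-3.0834 = +5.9984 (running +40.3727)
  i=6: 3.9567·2.8849 − 3.1246·-2.0243 = +17.7399 (running +58.1126)
Area = |Σ|/2 = |58.1126|/2 = 29.0563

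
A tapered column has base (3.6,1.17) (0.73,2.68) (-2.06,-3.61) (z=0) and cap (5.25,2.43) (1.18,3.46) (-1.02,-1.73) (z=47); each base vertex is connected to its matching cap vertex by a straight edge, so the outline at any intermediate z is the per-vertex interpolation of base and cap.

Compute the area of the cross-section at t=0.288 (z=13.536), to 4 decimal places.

Area at t=0.288: 11.4008

Cross-section at t=0.288: each vertex is (1-t)·p0[i] + t·p1[i].
  v1: (1-0.288)·(3.6,1.17) + 0.288·(5.25,2.43) = (4.0752,1.5329)
  v2: (1-0.288)·(0.73,2.68) + 0.288·(1.18,3.46) = (0.8596,2.9046)
  v3: (1-0.288)·(-2.06,-3.61) + 0.288·(-1.02,-1.73) = (-1.7605,-3.0686)
Shoelace sum Σ(x_i·y_{i+1} − x_{i+1}·y_i):
  i=1: 4.0752·2.9046 − 0.8596·1.5329 = +10.5193 (running +10.5193)
  i=2: 0.8596·-3.0686 − -1.7605·2.9046 = +2.4758 (running +12.9952)
  i=3: -1.7605·1.5329 − 4.0752·-3.0686 = +9.8064 (running +22.8015)
Area = |Σ|/2 = |22.8015|/2 = 11.4008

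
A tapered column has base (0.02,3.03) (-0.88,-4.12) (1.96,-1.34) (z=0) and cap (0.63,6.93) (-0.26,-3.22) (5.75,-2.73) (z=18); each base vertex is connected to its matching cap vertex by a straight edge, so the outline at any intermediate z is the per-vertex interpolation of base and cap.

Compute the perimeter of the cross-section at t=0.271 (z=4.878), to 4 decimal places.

Perimeter at t=0.271: 18.7411

Cross-section at t=0.271: each vertex is (1-t)·p0[i] + t·p1[i].
  v1: (1-0.271)·(0.02,3.03) + 0.271·(0.63,6.93) = (0.1853,4.0869)
  v2: (1-0.271)·(-0.88,-4.12) + 0.271·(-0.26,-3.22) = (-0.7120,-3.8761)
  v3: (1-0.271)·(1.96,-1.34) + 0.271·(5.75,-2.73) = (2.9871,-1.7167)
Perimeter = Σ |v_{i+1} − v_i|:
  edge 1→2: √(-0.8973² + -7.9630²) = 8.0134 (running 8.0134)
  edge 2→3: √(3.6991² + 2.1594²) = 4.2832 (running 12.2966)
  edge 3→1: √(-2.8018² + 5.8036²) = 6.4445 (running 18.7411)
Perimeter = 18.7411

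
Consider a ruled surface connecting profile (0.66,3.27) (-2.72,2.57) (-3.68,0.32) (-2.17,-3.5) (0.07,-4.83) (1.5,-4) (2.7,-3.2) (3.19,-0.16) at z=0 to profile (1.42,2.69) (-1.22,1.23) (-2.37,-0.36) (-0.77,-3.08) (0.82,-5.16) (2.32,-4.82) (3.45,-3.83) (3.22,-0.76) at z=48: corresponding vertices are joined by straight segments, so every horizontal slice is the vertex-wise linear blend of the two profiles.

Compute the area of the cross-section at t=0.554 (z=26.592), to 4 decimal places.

Area at t=0.554: 32.8056

Cross-section at t=0.554: each vertex is (1-t)·p0[i] + t·p1[i].
  v1: (1-0.554)·(0.66,3.27) + 0.554·(1.42,2.69) = (1.0810,2.9487)
  v2: (1-0.554)·(-2.72,2.57) + 0.554·(-1.22,1.23) = (-1.8890,1.8276)
  v3: (1-0.554)·(-3.68,0.32) + 0.554·(-2.37,-0.36) = (-2.9543,-0.0567)
  v4: (1-0.554)·(-2.17,-3.5) + 0.554·(-0.77,-3.08) = (-1.3944,-3.2673)
  v5: (1-0.554)·(0.07,-4.83) + 0.554·(0.82,-5.16) = (0.4855,-5.0128)
  v6: (1-0.554)·(1.5,-4) + 0.554·(2.32,-4.82) = (1.9543,-4.4543)
  v7: (1-0.554)·(2.7,-3.2) + 0.554·(3.45,-3.83) = (3.1155,-3.5490)
  v8: (1-0.554)·(3.19,-0.16) + 0.554·(3.22,-0.76) = (3.2066,-0.4924)
Shoelace sum Σ(x_i·y_{i+1} − x_{i+1}·y_i):
  i=1: 1.0810·1.8276 − -1.8890·2.9487 = +7.5458 (running +7.5458)
  i=2: -1.8890·-0.0567 − -2.9543·1.8276 = +5.5065 (running +13.0523)
  i=3: -2.9543·-3.2673 − -1.3944·-0.0567 = +9.5734 (running +22.6257)
  i=4: -1.3944·-5.0128 − 0.4855·-3.2673 = +8.5762 (running +31.2019)
  i=5: 0.4855·-4.4543 − 1.9543·-5.0128 = +7.6339 (running +38.8358)
  i=6: 1.9543·-3.5490 − 3.1155·-4.4543 = +6.9415 (running +45.7773)
  i=7: 3.1155·-0.4924 − 3.2066·-3.5490 = +9.8463 (running +55.6236)
  i=8: 3.2066·2.9487 − 1.0810·-0.4924 = +9.9876 (running +65.6112)
Area = |Σ|/2 = |65.6112|/2 = 32.8056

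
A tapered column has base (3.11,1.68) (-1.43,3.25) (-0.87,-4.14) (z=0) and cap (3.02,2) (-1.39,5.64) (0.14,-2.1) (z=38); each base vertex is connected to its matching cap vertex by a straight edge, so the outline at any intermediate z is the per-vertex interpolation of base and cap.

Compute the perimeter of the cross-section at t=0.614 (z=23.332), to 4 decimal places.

Perimeter at t=0.614: 18.7782

Cross-section at t=0.614: each vertex is (1-t)·p0[i] + t·p1[i].
  v1: (1-0.614)·(3.11,1.68) + 0.614·(3.02,2) = (3.0547,1.8765)
  v2: (1-0.614)·(-1.43,3.25) + 0.614·(-1.39,5.64) = (-1.4054,4.7175)
  v3: (1-0.614)·(-0.87,-4.14) + 0.614·(0.14,-2.1) = (-0.2499,-2.8874)
Perimeter = Σ |v_{i+1} − v_i|:
  edge 1→2: √(-4.4602² + 2.8410²) = 5.2881 (running 5.2881)
  edge 2→3: √(1.1556² + -7.6049²) = 7.6922 (running 12.9803)
  edge 3→1: √(3.3046² + 4.7639²) = 5.7979 (running 18.7782)
Perimeter = 18.7782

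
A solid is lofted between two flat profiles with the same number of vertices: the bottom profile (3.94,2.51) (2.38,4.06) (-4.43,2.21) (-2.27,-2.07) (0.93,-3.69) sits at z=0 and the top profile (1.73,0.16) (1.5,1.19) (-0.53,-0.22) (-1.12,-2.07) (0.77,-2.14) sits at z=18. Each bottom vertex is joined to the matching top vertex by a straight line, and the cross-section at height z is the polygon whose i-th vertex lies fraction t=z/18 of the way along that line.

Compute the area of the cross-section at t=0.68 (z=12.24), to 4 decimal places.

Cross-section at t=0.68: each vertex is (1-t)·p0[i] + t·p1[i].
  v1: (1-0.68)·(3.94,2.51) + 0.68·(1.73,0.16) = (2.4372,0.9120)
  v2: (1-0.68)·(2.38,4.06) + 0.68·(1.5,1.19) = (1.7816,2.1084)
  v3: (1-0.68)·(-4.43,2.21) + 0.68·(-0.53,-0.22) = (-1.7780,0.5576)
  v4: (1-0.68)·(-2.27,-2.07) + 0.68·(-1.12,-2.07) = (-1.4880,-2.0700)
  v5: (1-0.68)·(0.93,-3.69) + 0.68·(0.77,-2.14) = (0.8212,-2.6360)
Shoelace sum Σ(x_i·y_{i+1} − x_{i+1}·y_i):
  i=1: 2.4372·2.1084 − 1.7816·0.9120 = +3.5138 (running +3.5138)
  i=2: 1.7816·0.5576 − -1.7780·2.1084 = +4.7422 (running +8.2559)
  i=3: -1.7780·-2.0700 − -1.4880·0.5576 = +4.5102 (running +12.7661)
  i=4: -1.4880·-2.6360 − 0.8212·-2.0700 = +5.6223 (running +18.3883)
  i=5: 0.8212·0.9120 − 2.4372·-2.6360 = +7.1734 (running +25.5617)
Area = |Σ|/2 = |25.5617|/2 = 12.7809

Area at t=0.68: 12.7809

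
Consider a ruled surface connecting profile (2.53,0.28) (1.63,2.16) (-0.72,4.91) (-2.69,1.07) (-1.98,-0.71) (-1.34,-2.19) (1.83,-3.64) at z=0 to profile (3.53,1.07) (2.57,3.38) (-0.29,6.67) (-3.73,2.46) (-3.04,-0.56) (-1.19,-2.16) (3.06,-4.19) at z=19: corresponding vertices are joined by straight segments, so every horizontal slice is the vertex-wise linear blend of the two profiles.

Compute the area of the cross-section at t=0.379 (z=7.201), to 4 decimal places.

Cross-section at t=0.379: each vertex is (1-t)·p0[i] + t·p1[i].
  v1: (1-0.379)·(2.53,0.28) + 0.379·(3.53,1.07) = (2.9090,0.5794)
  v2: (1-0.379)·(1.63,2.16) + 0.379·(2.57,3.38) = (1.9863,2.6224)
  v3: (1-0.379)·(-0.72,4.91) + 0.379·(-0.29,6.67) = (-0.5570,5.5770)
  v4: (1-0.379)·(-2.69,1.07) + 0.379·(-3.73,2.46) = (-3.0842,1.5968)
  v5: (1-0.379)·(-1.98,-0.71) + 0.379·(-3.04,-0.56) = (-2.3817,-0.6532)
  v6: (1-0.379)·(-1.34,-2.19) + 0.379·(-1.19,-2.16) = (-1.2832,-2.1786)
  v7: (1-0.379)·(1.83,-3.64) + 0.379·(3.06,-4.19) = (2.2962,-3.8485)
Shoelace sum Σ(x_i·y_{i+1} − x_{i+1}·y_i):
  i=1: 2.9090·2.6224 − 1.9863·0.5794 = +6.4776 (running +6.4776)
  i=2: 1.9863·5.5770 − -0.5570·2.6224 = +12.5382 (running +19.0158)
  i=3: -0.5570·1.5968 − -3.0842·5.5770 = +16.3110 (running +35.3269)
  i=4: -3.0842·-0.6532 − -2.3817·1.5968 = +5.8176 (running +41.1445)
  i=5: -2.3817·-2.1786 − -1.2832·-0.6532 = +4.3508 (running +45.4953)
  i=6: -1.2832·-3.8485 − 2.2962·-2.1786 = +9.9406 (running +55.4359)
  i=7: 2.2962·0.5794 − 2.9090·-3.8485 = +12.5256 (running +67.9615)
Area = |Σ|/2 = |67.9615|/2 = 33.9808

Area at t=0.379: 33.9808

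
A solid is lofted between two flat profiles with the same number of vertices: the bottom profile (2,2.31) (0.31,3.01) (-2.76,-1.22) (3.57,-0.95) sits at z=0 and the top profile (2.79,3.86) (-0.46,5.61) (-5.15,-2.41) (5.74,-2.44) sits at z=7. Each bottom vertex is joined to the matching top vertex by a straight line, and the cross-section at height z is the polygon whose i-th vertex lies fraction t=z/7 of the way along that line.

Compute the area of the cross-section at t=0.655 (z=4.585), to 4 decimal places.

Area at t=0.655: 36.5210

Cross-section at t=0.655: each vertex is (1-t)·p0[i] + t·p1[i].
  v1: (1-0.655)·(2,2.31) + 0.655·(2.79,3.86) = (2.5175,3.3253)
  v2: (1-0.655)·(0.31,3.01) + 0.655·(-0.46,5.61) = (-0.1944,4.7130)
  v3: (1-0.655)·(-2.76,-1.22) + 0.655·(-5.15,-2.41) = (-4.3255,-1.9994)
  v4: (1-0.655)·(3.57,-0.95) + 0.655·(5.74,-2.44) = (4.9914,-1.9260)
Shoelace sum Σ(x_i·y_{i+1} − x_{i+1}·y_i):
  i=1: 2.5175·4.7130 − -0.1944·3.3253 = +12.5110 (running +12.5110)
  i=2: -0.1944·-1.9994 − -4.3255·4.7130 = +20.7744 (running +33.2854)
  i=3: -4.3255·-1.9260 − 4.9914·-1.9994 = +18.3106 (running +51.5960)
  i=4: 4.9914·3.3253 − 2.5175·-1.9260 = +21.4460 (running +73.0420)
Area = |Σ|/2 = |73.0420|/2 = 36.5210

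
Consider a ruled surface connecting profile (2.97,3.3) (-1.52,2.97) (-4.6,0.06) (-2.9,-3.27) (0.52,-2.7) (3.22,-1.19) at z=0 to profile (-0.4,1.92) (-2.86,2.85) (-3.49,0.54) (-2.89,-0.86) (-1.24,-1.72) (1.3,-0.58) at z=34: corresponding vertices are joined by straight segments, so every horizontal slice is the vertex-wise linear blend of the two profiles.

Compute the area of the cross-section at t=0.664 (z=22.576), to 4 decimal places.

Area at t=0.664: 20.1061

Cross-section at t=0.664: each vertex is (1-t)·p0[i] + t·p1[i].
  v1: (1-0.664)·(2.97,3.3) + 0.664·(-0.4,1.92) = (0.7323,2.3837)
  v2: (1-0.664)·(-1.52,2.97) + 0.664·(-2.86,2.85) = (-2.4098,2.8903)
  v3: (1-0.664)·(-4.6,0.06) + 0.664·(-3.49,0.54) = (-3.8630,0.3787)
  v4: (1-0.664)·(-2.9,-3.27) + 0.664·(-2.89,-0.86) = (-2.8934,-1.6698)
  v5: (1-0.664)·(0.52,-2.7) + 0.664·(-1.24,-1.72) = (-0.6486,-2.0493)
  v6: (1-0.664)·(3.22,-1.19) + 0.664·(1.3,-0.58) = (1.9451,-0.7850)
Shoelace sum Σ(x_i·y_{i+1} − x_{i+1}·y_i):
  i=1: 0.7323·2.8903 − -2.4098·2.3837 = +7.8607 (running +7.8607)
  i=2: -2.4098·0.3787 − -3.8630·2.8903 = +10.2526 (running +18.1133)
  i=3: -3.8630·-1.6698 − -2.8934·0.3787 = +7.5460 (running +25.6593)
  i=4: -2.8934·-2.0493 − -0.6486·-1.6698 = +4.8462 (running +30.5055)
  i=5: -0.6486·-0.7850 − 1.9451·-2.0493 = +4.4953 (running +35.0008)
  i=6: 1.9451·2.3837 − 0.7323·-0.7850 = +5.2114 (running +40.2122)
Area = |Σ|/2 = |40.2122|/2 = 20.1061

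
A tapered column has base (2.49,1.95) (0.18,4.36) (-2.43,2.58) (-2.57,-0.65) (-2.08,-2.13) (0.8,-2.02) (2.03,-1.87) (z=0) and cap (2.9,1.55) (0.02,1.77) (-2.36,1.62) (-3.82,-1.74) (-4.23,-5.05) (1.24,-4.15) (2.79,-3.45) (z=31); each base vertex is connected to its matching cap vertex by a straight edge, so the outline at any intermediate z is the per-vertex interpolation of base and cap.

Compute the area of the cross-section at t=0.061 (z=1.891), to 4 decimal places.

Area at t=0.061: 26.1203

Cross-section at t=0.061: each vertex is (1-t)·p0[i] + t·p1[i].
  v1: (1-0.061)·(2.49,1.95) + 0.061·(2.9,1.55) = (2.5150,1.9256)
  v2: (1-0.061)·(0.18,4.36) + 0.061·(0.02,1.77) = (0.1702,4.2020)
  v3: (1-0.061)·(-2.43,2.58) + 0.061·(-2.36,1.62) = (-2.4257,2.5214)
  v4: (1-0.061)·(-2.57,-0.65) + 0.061·(-3.82,-1.74) = (-2.6462,-0.7165)
  v5: (1-0.061)·(-2.08,-2.13) + 0.061·(-4.23,-5.05) = (-2.2112,-2.3081)
  v6: (1-0.061)·(0.8,-2.02) + 0.061·(1.24,-4.15) = (0.8268,-2.1499)
  v7: (1-0.061)·(2.03,-1.87) + 0.061·(2.79,-3.45) = (2.0764,-1.9664)
Shoelace sum Σ(x_i·y_{i+1} − x_{i+1}·y_i):
  i=1: 2.5150·4.2020 − 0.1702·1.9256 = +10.2403 (running +10.2403)
  i=2: 0.1702·2.5214 − -2.4257·4.2020 = +10.6222 (running +20.8625)
  i=3: -2.4257·-0.7165 − -2.6462·2.5214 = +8.4104 (running +29.2728)
  i=4: -2.6462·-2.3081 − -2.2112·-0.7165 = +4.5236 (running +33.7964)
  i=5: -2.2112·-2.1499 − 0.8268·-2.3081 = +6.6623 (running +40.4587)
  i=6: 0.8268·-1.9664 − 2.0764·-2.1499 = +2.8381 (running +43.2969)
  i=7: 2.0764·1.9256 − 2.5150·-1.9664 = +8.9437 (running +52.2406)
Area = |Σ|/2 = |52.2406|/2 = 26.1203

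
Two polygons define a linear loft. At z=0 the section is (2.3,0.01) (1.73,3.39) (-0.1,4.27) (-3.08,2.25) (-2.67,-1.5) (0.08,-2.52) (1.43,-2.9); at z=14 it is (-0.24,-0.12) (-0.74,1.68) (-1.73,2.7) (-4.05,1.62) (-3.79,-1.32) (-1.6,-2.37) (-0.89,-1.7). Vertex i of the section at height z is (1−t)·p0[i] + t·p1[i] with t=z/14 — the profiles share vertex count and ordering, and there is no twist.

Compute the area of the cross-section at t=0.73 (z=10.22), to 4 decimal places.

Area at t=0.73: 16.9412

Cross-section at t=0.73: each vertex is (1-t)·p0[i] + t·p1[i].
  v1: (1-0.73)·(2.3,0.01) + 0.73·(-0.24,-0.12) = (0.4458,-0.0849)
  v2: (1-0.73)·(1.73,3.39) + 0.73·(-0.74,1.68) = (-0.0731,2.1417)
  v3: (1-0.73)·(-0.1,4.27) + 0.73·(-1.73,2.7) = (-1.2899,3.1239)
  v4: (1-0.73)·(-3.08,2.25) + 0.73·(-4.05,1.62) = (-3.7881,1.7901)
  v5: (1-0.73)·(-2.67,-1.5) + 0.73·(-3.79,-1.32) = (-3.4876,-1.3686)
  v6: (1-0.73)·(0.08,-2.52) + 0.73·(-1.6,-2.37) = (-1.1464,-2.4105)
  v7: (1-0.73)·(1.43,-2.9) + 0.73·(-0.89,-1.7) = (-0.2636,-2.0240)
Shoelace sum Σ(x_i·y_{i+1} − x_{i+1}·y_i):
  i=1: 0.4458·2.1417 − -0.0731·-0.0849 = +0.9486 (running +0.9486)
  i=2: -0.0731·3.1239 − -1.2899·2.1417 = +2.5342 (running +3.4828)
  i=3: -1.2899·1.7901 − -3.7881·3.1239 = +9.5246 (running +13.0074)
  i=4: -3.7881·-1.3686 − -3.4876·1.7901 = +11.4275 (running +24.4349)
  i=5: -3.4876·-2.4105 − -1.1464·-1.3686 = +6.8379 (running +31.2728)
  i=6: -1.1464·-2.0240 − -0.2636·-2.4105 = +1.6849 (running +32.9577)
  i=7: -0.2636·-0.0849 − 0.4458·-2.0240 = +0.9247 (running +33.8824)
Area = |Σ|/2 = |33.8824|/2 = 16.9412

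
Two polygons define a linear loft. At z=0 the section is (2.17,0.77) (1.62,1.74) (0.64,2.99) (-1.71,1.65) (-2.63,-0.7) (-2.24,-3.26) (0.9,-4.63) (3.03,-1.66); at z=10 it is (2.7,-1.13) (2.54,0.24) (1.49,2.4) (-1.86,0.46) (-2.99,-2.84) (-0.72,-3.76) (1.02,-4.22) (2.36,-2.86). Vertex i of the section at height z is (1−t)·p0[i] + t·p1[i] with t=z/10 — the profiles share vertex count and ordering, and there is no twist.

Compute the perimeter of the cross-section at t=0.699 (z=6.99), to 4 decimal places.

Perimeter at t=0.699: 19.0109

Cross-section at t=0.699: each vertex is (1-t)·p0[i] + t·p1[i].
  v1: (1-0.699)·(2.17,0.77) + 0.699·(2.7,-1.13) = (2.5405,-0.5581)
  v2: (1-0.699)·(1.62,1.74) + 0.699·(2.54,0.24) = (2.2631,0.6915)
  v3: (1-0.699)·(0.64,2.99) + 0.699·(1.49,2.4) = (1.2342,2.5776)
  v4: (1-0.699)·(-1.71,1.65) + 0.699·(-1.86,0.46) = (-1.8149,0.8182)
  v5: (1-0.699)·(-2.63,-0.7) + 0.699·(-2.99,-2.84) = (-2.8816,-2.1959)
  v6: (1-0.699)·(-2.24,-3.26) + 0.699·(-0.72,-3.76) = (-1.1775,-3.6095)
  v7: (1-0.699)·(0.9,-4.63) + 0.699·(1.02,-4.22) = (0.9839,-4.3434)
  v8: (1-0.699)·(3.03,-1.66) + 0.699·(2.36,-2.86) = (2.5617,-2.4988)
Perimeter = Σ |v_{i+1} − v_i|:
  edge 1→2: √(-0.2774² + 1.2496²) = 1.2800 (running 1.2800)
  edge 2→3: √(-1.0289² + 1.8861²) = 2.1485 (running 3.4285)
  edge 3→4: √(-3.0490² + -1.7594²) = 3.5202 (running 6.9487)
  edge 4→5: √(-1.0668² + -3.0140²) = 3.1973 (running 10.1460)
  edge 5→6: √(1.7041² + -1.4136²) = 2.2141 (running 12.3601)
  edge 6→7: √(2.1614² + -0.7339²) = 2.2826 (running 14.6427)
  edge 7→8: √(1.5778² + 1.8446²) = 2.4273 (running 17.0701)
  edge 8→1: √(-0.0212² + 1.9407²) = 1.9408 (running 19.0109)
Perimeter = 19.0109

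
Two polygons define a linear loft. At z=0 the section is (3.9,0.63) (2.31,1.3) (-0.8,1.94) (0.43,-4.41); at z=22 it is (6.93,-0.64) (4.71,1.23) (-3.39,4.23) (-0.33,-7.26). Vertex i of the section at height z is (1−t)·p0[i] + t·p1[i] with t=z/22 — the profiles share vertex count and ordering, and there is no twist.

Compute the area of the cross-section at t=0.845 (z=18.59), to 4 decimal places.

Cross-section at t=0.845: each vertex is (1-t)·p0[i] + t·p1[i].
  v1: (1-0.845)·(3.9,0.63) + 0.845·(6.93,-0.64) = (6.4603,-0.4431)
  v2: (1-0.845)·(2.31,1.3) + 0.845·(4.71,1.23) = (4.3380,1.2409)
  v3: (1-0.845)·(-0.8,1.94) + 0.845·(-3.39,4.23) = (-2.9886,3.8751)
  v4: (1-0.845)·(0.43,-4.41) + 0.845·(-0.33,-7.26) = (-0.2122,-6.8182)
Shoelace sum Σ(x_i·y_{i+1} − x_{i+1}·y_i):
  i=1: 6.4603·1.2409 − 4.3380·-0.4431 = +9.9387 (running +9.9387)
  i=2: 4.3380·3.8751 − -2.9886·1.2409 = +20.5183 (running +30.4570)
  i=3: -2.9886·-6.8182 − -0.2122·3.8751 = +21.1990 (running +51.6560)
  i=4: -0.2122·-0.4431 − 6.4603·-6.8182 = +44.1423 (running +95.7983)
Area = |Σ|/2 = |95.7983|/2 = 47.8992

Area at t=0.845: 47.8992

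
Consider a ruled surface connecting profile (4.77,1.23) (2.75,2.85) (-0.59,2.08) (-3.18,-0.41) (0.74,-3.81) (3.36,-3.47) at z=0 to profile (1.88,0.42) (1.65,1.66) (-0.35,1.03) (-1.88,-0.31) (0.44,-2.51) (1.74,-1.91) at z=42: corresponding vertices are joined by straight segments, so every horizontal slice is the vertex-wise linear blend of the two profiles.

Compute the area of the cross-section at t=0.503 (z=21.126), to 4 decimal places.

Cross-section at t=0.503: each vertex is (1-t)·p0[i] + t·p1[i].
  v1: (1-0.503)·(4.77,1.23) + 0.503·(1.88,0.42) = (3.3163,0.8226)
  v2: (1-0.503)·(2.75,2.85) + 0.503·(1.65,1.66) = (2.1967,2.2514)
  v3: (1-0.503)·(-0.59,2.08) + 0.503·(-0.35,1.03) = (-0.4693,1.5518)
  v4: (1-0.503)·(-3.18,-0.41) + 0.503·(-1.88,-0.31) = (-2.5261,-0.3597)
  v5: (1-0.503)·(0.74,-3.81) + 0.503·(0.44,-2.51) = (0.5891,-3.1561)
  v6: (1-0.503)·(3.36,-3.47) + 0.503·(1.74,-1.91) = (2.5451,-2.6853)
Shoelace sum Σ(x_i·y_{i+1} − x_{i+1}·y_i):
  i=1: 3.3163·2.2514 − 2.1967·0.8226 = +5.6595 (running +5.6595)
  i=2: 2.1967·1.5518 − -0.4693·2.2514 = +4.4655 (running +10.1250)
  i=3: -0.4693·-0.3597 − -2.5261·1.5518 = +4.0889 (running +14.2140)
  i=4: -2.5261·-3.1561 − 0.5891·-0.3597 = +8.1845 (running +22.3985)
  i=5: 0.5891·-2.6853 − 2.5451·-3.1561 = +6.4508 (running +28.8493)
  i=6: 2.5451·0.8226 − 3.3163·-2.6853 = +10.9990 (running +39.8483)
Area = |Σ|/2 = |39.8483|/2 = 19.9241

Area at t=0.503: 19.9241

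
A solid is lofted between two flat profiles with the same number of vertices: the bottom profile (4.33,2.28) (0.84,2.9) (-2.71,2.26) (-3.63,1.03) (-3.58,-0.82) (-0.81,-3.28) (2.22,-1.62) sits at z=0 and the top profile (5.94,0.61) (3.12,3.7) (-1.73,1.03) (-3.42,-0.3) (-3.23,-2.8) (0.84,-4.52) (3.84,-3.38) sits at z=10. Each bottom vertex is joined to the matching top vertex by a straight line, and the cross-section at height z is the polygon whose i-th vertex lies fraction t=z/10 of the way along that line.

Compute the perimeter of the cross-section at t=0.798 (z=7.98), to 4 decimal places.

Perimeter at t=0.798: 25.4249

Cross-section at t=0.798: each vertex is (1-t)·p0[i] + t·p1[i].
  v1: (1-0.798)·(4.33,2.28) + 0.798·(5.94,0.61) = (5.6148,0.9473)
  v2: (1-0.798)·(0.84,2.9) + 0.798·(3.12,3.7) = (2.6594,3.5384)
  v3: (1-0.798)·(-2.71,2.26) + 0.798·(-1.73,1.03) = (-1.9280,1.2785)
  v4: (1-0.798)·(-3.63,1.03) + 0.798·(-3.42,-0.3) = (-3.4624,-0.0313)
  v5: (1-0.798)·(-3.58,-0.82) + 0.798·(-3.23,-2.8) = (-3.3007,-2.4000)
  v6: (1-0.798)·(-0.81,-3.28) + 0.798·(0.84,-4.52) = (0.5067,-4.2695)
  v7: (1-0.798)·(2.22,-1.62) + 0.798·(3.84,-3.38) = (3.5128,-3.0245)
Perimeter = Σ |v_{i+1} − v_i|:
  edge 1→2: √(-2.9553² + 2.5911²) = 3.9303 (running 3.9303)
  edge 2→3: √(-4.5874² + -2.2599²) = 5.1139 (running 9.0442)
  edge 3→4: √(-1.5345² + -1.3098²) = 2.0175 (running 11.0617)
  edge 4→5: √(0.1617² + -2.3687²) = 2.3742 (running 13.4359)
  edge 5→6: √(3.8074² + -1.8695²) = 4.2416 (running 17.6775)
  edge 6→7: √(3.0061² + 1.2450²) = 3.2537 (running 20.9312)
  edge 7→1: √(2.1020² + 3.9718²) = 4.4938 (running 25.4249)
Perimeter = 25.4249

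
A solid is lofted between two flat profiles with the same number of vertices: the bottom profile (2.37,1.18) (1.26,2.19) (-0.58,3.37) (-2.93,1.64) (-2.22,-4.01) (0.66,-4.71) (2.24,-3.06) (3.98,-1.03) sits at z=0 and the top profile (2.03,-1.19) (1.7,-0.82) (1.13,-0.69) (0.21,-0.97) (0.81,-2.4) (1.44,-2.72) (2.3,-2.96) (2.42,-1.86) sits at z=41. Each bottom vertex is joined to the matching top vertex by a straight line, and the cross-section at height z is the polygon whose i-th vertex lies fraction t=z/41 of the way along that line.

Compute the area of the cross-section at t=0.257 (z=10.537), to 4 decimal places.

Area at t=0.257: 24.3097

Cross-section at t=0.257: each vertex is (1-t)·p0[i] + t·p1[i].
  v1: (1-0.257)·(2.37,1.18) + 0.257·(2.03,-1.19) = (2.2826,0.5709)
  v2: (1-0.257)·(1.26,2.19) + 0.257·(1.7,-0.82) = (1.3731,1.4164)
  v3: (1-0.257)·(-0.58,3.37) + 0.257·(1.13,-0.69) = (-0.1405,2.3266)
  v4: (1-0.257)·(-2.93,1.64) + 0.257·(0.21,-0.97) = (-2.1230,0.9692)
  v5: (1-0.257)·(-2.22,-4.01) + 0.257·(0.81,-2.4) = (-1.4413,-3.5962)
  v6: (1-0.257)·(0.66,-4.71) + 0.257·(1.44,-2.72) = (0.8605,-4.1986)
  v7: (1-0.257)·(2.24,-3.06) + 0.257·(2.3,-2.96) = (2.2554,-3.0343)
  v8: (1-0.257)·(3.98,-1.03) + 0.257·(2.42,-1.86) = (3.5791,-1.2433)
Shoelace sum Σ(x_i·y_{i+1} − x_{i+1}·y_i):
  i=1: 2.2826·1.4164 − 1.3731·0.5709 = +2.4493 (running +2.4493)
  i=2: 1.3731·2.3266 − -0.1405·1.4164 = +3.3936 (running +5.8429)
  i=3: -0.1405·0.9692 − -2.1230·2.3266 = +4.8032 (running +10.6461)
  i=4: -2.1230·-3.5962 − -1.4413·0.9692 = +9.0318 (running +19.6779)
  i=5: -1.4413·-4.1986 − 0.8605·-3.5962 = +9.1458 (running +28.8236)
  i=6: 0.8605·-3.0343 − 2.2554·-4.1986 = +6.8586 (running +35.6823)
  i=7: 2.2554·-1.2433 − 3.5791·-3.0343 = +8.0558 (running +43.7381)
  i=8: 3.5791·0.5709 − 2.2826·-1.2433 = +4.8813 (running +48.6194)
Area = |Σ|/2 = |48.6194|/2 = 24.3097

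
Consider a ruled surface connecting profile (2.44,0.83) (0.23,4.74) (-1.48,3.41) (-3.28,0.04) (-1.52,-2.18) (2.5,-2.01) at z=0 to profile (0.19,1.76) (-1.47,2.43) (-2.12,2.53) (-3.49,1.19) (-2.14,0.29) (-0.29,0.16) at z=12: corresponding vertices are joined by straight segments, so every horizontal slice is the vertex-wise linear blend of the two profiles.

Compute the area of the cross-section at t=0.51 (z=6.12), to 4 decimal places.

Area at t=0.51: 14.1852

Cross-section at t=0.51: each vertex is (1-t)·p0[i] + t·p1[i].
  v1: (1-0.51)·(2.44,0.83) + 0.51·(0.19,1.76) = (1.2925,1.3043)
  v2: (1-0.51)·(0.23,4.74) + 0.51·(-1.47,2.43) = (-0.6370,3.5619)
  v3: (1-0.51)·(-1.48,3.41) + 0.51·(-2.12,2.53) = (-1.8064,2.9612)
  v4: (1-0.51)·(-3.28,0.04) + 0.51·(-3.49,1.19) = (-3.3871,0.6265)
  v5: (1-0.51)·(-1.52,-2.18) + 0.51·(-2.14,0.29) = (-1.8362,-0.9203)
  v6: (1-0.51)·(2.5,-2.01) + 0.51·(-0.29,0.16) = (1.0771,-0.9033)
Shoelace sum Σ(x_i·y_{i+1} − x_{i+1}·y_i):
  i=1: 1.2925·3.5619 − -0.6370·1.3043 = +5.4346 (running +5.4346)
  i=2: -0.6370·2.9612 − -1.8064·3.5619 = +4.5479 (running +9.9825)
  i=3: -1.8064·0.6265 − -3.3871·2.9612 = +8.8982 (running +18.8807)
  i=4: -3.3871·-0.9203 − -1.8362·0.6265 = +4.2675 (running +23.1482)
  i=5: -1.8362·-0.9033 − 1.0771·-0.9203 = +2.6499 (running +25.7981)
  i=6: 1.0771·1.3043 − 1.2925·-0.9033 = +2.5724 (running +28.3705)
Area = |Σ|/2 = |28.3705|/2 = 14.1852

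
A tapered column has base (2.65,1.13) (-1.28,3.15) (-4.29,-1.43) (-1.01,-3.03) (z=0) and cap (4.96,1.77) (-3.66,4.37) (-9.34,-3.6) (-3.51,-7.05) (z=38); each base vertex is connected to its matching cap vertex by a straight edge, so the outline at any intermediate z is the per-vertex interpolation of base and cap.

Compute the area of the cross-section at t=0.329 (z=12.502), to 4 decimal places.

Cross-section at t=0.329: each vertex is (1-t)·p0[i] + t·p1[i].
  v1: (1-0.329)·(2.65,1.13) + 0.329·(4.96,1.77) = (3.4100,1.3406)
  v2: (1-0.329)·(-1.28,3.15) + 0.329·(-3.66,4.37) = (-2.0630,3.5514)
  v3: (1-0.329)·(-4.29,-1.43) + 0.329·(-9.34,-3.6) = (-5.9514,-2.1439)
  v4: (1-0.329)·(-1.01,-3.03) + 0.329·(-3.51,-7.05) = (-1.8325,-4.3526)
Shoelace sum Σ(x_i·y_{i+1} − x_{i+1}·y_i):
  i=1: 3.4100·3.5514 − -2.0630·1.3406 = +14.8758 (running +14.8758)
  i=2: -2.0630·-2.1439 − -5.9514·3.5514 = +25.5588 (running +40.4346)
  i=3: -5.9514·-4.3526 − -1.8325·-2.1439 = +21.9754 (running +62.4100)
  i=4: -1.8325·1.3406 − 3.4100·-4.3526 = +12.3857 (running +74.7957)
Area = |Σ|/2 = |74.7957|/2 = 37.3978

Area at t=0.329: 37.3978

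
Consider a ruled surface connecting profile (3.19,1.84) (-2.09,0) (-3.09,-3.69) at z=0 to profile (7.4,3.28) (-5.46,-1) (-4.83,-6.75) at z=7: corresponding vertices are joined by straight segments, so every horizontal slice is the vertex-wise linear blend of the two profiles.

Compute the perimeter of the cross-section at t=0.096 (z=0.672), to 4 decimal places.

Perimeter at t=0.096: 19.4160

Cross-section at t=0.096: each vertex is (1-t)·p0[i] + t·p1[i].
  v1: (1-0.096)·(3.19,1.84) + 0.096·(7.4,3.28) = (3.5942,1.9782)
  v2: (1-0.096)·(-2.09,0) + 0.096·(-5.46,-1) = (-2.4135,-0.0960)
  v3: (1-0.096)·(-3.09,-3.69) + 0.096·(-4.83,-6.75) = (-3.2570,-3.9838)
Perimeter = Σ |v_{i+1} − v_i|:
  edge 1→2: √(-6.0077² + -2.0742²) = 6.3557 (running 6.3557)
  edge 2→3: √(-0.8435² + -3.8878²) = 3.9782 (running 10.3339)
  edge 3→1: √(6.8512² + 5.9620²) = 9.0821 (running 19.4160)
Perimeter = 19.4160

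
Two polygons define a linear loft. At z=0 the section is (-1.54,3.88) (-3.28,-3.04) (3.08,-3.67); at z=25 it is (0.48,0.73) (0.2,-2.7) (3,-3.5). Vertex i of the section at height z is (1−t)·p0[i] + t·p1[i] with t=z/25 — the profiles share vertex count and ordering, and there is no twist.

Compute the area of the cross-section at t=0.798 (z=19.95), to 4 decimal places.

Cross-section at t=0.798: each vertex is (1-t)·p0[i] + t·p1[i].
  v1: (1-0.798)·(-1.54,3.88) + 0.798·(0.48,0.73) = (0.0720,1.3663)
  v2: (1-0.798)·(-3.28,-3.04) + 0.798·(0.2,-2.7) = (-0.5030,-2.7687)
  v3: (1-0.798)·(3.08,-3.67) + 0.798·(3,-3.5) = (3.0162,-3.5343)
Shoelace sum Σ(x_i·y_{i+1} − x_{i+1}·y_i):
  i=1: 0.0720·-2.7687 − -0.5030·1.3663 = +0.4880 (running +0.4880)
  i=2: -0.5030·-3.5343 − 3.0162·-2.7687 = +10.1284 (running +10.6164)
  i=3: 3.0162·1.3663 − 0.0720·-3.5343 = +4.3753 (running +14.9917)
Area = |Σ|/2 = |14.9917|/2 = 7.4958

Area at t=0.798: 7.4958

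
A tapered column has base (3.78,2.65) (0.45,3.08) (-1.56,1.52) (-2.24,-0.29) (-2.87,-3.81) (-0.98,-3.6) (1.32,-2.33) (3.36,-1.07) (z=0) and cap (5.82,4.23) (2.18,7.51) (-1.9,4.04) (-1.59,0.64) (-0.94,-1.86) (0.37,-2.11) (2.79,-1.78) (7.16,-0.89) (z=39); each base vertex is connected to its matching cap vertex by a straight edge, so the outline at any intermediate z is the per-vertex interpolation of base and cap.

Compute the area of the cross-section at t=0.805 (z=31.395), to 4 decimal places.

Cross-section at t=0.805: each vertex is (1-t)·p0[i] + t·p1[i].
  v1: (1-0.805)·(3.78,2.65) + 0.805·(5.82,4.23) = (5.4222,3.9219)
  v2: (1-0.805)·(0.45,3.08) + 0.805·(2.18,7.51) = (1.8427,6.6462)
  v3: (1-0.805)·(-1.56,1.52) + 0.805·(-1.9,4.04) = (-1.8337,3.5486)
  v4: (1-0.805)·(-2.24,-0.29) + 0.805·(-1.59,0.64) = (-1.7167,0.4587)
  v5: (1-0.805)·(-2.87,-3.81) + 0.805·(-0.94,-1.86) = (-1.3163,-2.2402)
  v6: (1-0.805)·(-0.98,-3.6) + 0.805·(0.37,-2.11) = (0.1068,-2.4005)
  v7: (1-0.805)·(1.32,-2.33) + 0.805·(2.79,-1.78) = (2.5034,-1.8872)
  v8: (1-0.805)·(3.36,-1.07) + 0.805·(7.16,-0.89) = (6.4190,-0.9251)
Shoelace sum Σ(x_i·y_{i+1} − x_{i+1}·y_i):
  i=1: 5.4222·6.6462 − 1.8427·3.9219 = +28.8101 (running +28.8101)
  i=2: 1.8427·3.5486 − -1.8337·6.6462 = +18.7259 (running +47.5359)
  i=3: -1.8337·0.4587 − -1.7167·3.5486 = +5.2510 (running +52.7870)
  i=4: -1.7167·-2.2402 − -1.3163·0.4587 = +4.4497 (running +57.2367)
  i=5: -1.3163·-2.4005 − 0.1068·-2.2402 = +3.3991 (running +60.6358)
  i=6: 0.1068·-1.8872 − 2.5034·-2.4005 = +5.8080 (running +66.4437)
  i=7: 2.5034·-0.9251 − 6.4190·-1.8872 = +9.7984 (running +76.2421)
  i=8: 6.4190·3.9219 − 5.4222·-0.9251 = +30.1908 (running +106.4329)
Area = |Σ|/2 = |106.4329|/2 = 53.2164

Area at t=0.805: 53.2164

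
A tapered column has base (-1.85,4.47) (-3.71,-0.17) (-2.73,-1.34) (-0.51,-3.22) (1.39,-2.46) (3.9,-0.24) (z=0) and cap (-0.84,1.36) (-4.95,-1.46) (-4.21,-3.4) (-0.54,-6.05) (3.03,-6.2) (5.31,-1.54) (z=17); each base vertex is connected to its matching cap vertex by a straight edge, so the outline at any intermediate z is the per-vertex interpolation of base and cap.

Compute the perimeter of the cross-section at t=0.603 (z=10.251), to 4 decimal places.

Perimeter at t=0.603: 24.8038

Cross-section at t=0.603: each vertex is (1-t)·p0[i] + t·p1[i].
  v1: (1-0.603)·(-1.85,4.47) + 0.603·(-0.84,1.36) = (-1.2410,2.5947)
  v2: (1-0.603)·(-3.71,-0.17) + 0.603·(-4.95,-1.46) = (-4.4577,-0.9479)
  v3: (1-0.603)·(-2.73,-1.34) + 0.603·(-4.21,-3.4) = (-3.6224,-2.5822)
  v4: (1-0.603)·(-0.51,-3.22) + 0.603·(-0.54,-6.05) = (-0.5281,-4.9265)
  v5: (1-0.603)·(1.39,-2.46) + 0.603·(3.03,-6.2) = (2.3789,-4.7152)
  v6: (1-0.603)·(3.9,-0.24) + 0.603·(5.31,-1.54) = (4.7502,-1.0239)
Perimeter = Σ |v_{i+1} − v_i|:
  edge 1→2: √(-3.2168² + -3.5425²) = 4.7851 (running 4.7851)
  edge 2→3: √(0.8353² + -1.6343²) = 1.8354 (running 6.6205)
  edge 3→4: √(3.0943² + -2.3443²) = 3.8821 (running 10.5026)
  edge 4→5: √(2.9070² + 0.2113²) = 2.9147 (running 13.4173)
  edge 5→6: √(2.3713² + 3.6913²) = 4.3874 (running 17.8046)
  edge 6→1: √(-5.9912² + 3.6186²) = 6.9992 (running 24.8038)
Perimeter = 24.8038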